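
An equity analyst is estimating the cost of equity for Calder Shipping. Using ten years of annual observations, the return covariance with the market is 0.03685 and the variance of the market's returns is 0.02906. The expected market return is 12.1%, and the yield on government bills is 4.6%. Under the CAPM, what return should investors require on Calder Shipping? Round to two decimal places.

β = Cov(R_i, R_m) / Var(R_m) = 0.03685 / 0.02906 = 1.2681
MRP = 12.1% − 4.6% = 7.50%
E(R) = R_f + β × MRP = 4.6% + 1.2681 × 7.5% = 14.11%

14.11%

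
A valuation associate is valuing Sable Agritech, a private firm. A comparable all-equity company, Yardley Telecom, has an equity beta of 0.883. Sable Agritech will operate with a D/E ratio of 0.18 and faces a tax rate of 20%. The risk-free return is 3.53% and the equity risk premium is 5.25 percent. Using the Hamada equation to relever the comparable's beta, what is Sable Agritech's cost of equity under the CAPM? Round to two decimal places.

8.83%

β_L = β_U × [1 + (1 − t)(D/E)] = 0.883 × [1 + (1 − 0.20) × 0.18]
    = 0.883 × [1 + 0.80 × 0.18] = 0.883 × 1.1440 = 1.0102
E(R) = R_f + β_L × MRP = 3.53% + 1.0102 × 5.25% = 8.83%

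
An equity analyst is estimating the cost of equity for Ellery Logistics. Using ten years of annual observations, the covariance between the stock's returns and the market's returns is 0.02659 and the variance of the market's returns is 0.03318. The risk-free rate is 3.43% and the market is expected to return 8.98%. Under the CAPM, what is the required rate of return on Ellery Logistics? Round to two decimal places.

7.88%

β = Cov(R_i, R_m) / Var(R_m) = 0.02659 / 0.03318 = 0.8014
MRP = 8.98% − 3.43% = 5.55%
E(R) = R_f + β × MRP = 3.43% + 0.8014 × 5.55% = 7.88%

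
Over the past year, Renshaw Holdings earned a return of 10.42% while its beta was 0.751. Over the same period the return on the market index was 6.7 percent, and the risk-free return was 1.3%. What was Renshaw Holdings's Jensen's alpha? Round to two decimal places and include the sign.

Market excess return = 6.7% − 1.3% = 5.40%
CAPM benchmark = R_f + β(R_m − R_f) = 1.3% + 0.751 × 5.4% = 5.3554%
α = actual − benchmark = 10.42% − 5.3554% = +5.06%

+5.06%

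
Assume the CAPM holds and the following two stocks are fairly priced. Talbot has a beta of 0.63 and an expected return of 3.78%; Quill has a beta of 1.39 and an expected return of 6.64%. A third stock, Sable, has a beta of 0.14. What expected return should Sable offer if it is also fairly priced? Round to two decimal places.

1.94%

MRP (SML slope) = (6.64% − 3.78%) / (1.39 − 0.63) = 2.86% / 0.76 = 3.7632%
R_f (intercept) = 3.78% − 0.63 × 3.7632% = 1.4092%
E(R_Sable) = R_f + β × MRP = 1.4092% + 0.14 × 3.7632% = 1.94%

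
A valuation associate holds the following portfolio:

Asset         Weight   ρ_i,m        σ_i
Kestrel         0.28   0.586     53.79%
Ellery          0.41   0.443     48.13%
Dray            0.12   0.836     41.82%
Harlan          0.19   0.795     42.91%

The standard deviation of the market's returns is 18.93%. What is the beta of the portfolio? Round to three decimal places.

β_Kestrel = 0.586 × 53.79% / 18.93% = 1.6651
β_Ellery = 0.443 × 48.13% / 18.93% = 1.1263
β_Dray = 0.836 × 41.82% / 18.93% = 1.8469
β_Harlan = 0.795 × 42.91% / 18.93% = 1.8021
β_P = Σ w_i β_i = 0.28×1.6651 + 0.41×1.1263 + 0.12×1.8469 + 0.19×1.8021 = 1.4920

1.492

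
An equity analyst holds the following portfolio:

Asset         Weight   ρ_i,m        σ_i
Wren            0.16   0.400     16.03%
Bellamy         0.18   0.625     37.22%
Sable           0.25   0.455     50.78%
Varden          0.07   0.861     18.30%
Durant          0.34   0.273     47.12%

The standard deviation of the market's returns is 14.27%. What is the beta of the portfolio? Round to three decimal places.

β_Wren = 0.400 × 16.03% / 14.27% = 0.4493
β_Bellamy = 0.625 × 37.22% / 14.27% = 1.6302
β_Sable = 0.455 × 50.78% / 14.27% = 1.6191
β_Varden = 0.861 × 18.30% / 14.27% = 1.1042
β_Durant = 0.273 × 47.12% / 14.27% = 0.9015
β_P = Σ w_i β_i = 0.16×0.4493 + 0.18×1.6302 + 0.25×1.6191 + 0.07×1.1042 + 0.34×0.9015 = 1.1539

1.154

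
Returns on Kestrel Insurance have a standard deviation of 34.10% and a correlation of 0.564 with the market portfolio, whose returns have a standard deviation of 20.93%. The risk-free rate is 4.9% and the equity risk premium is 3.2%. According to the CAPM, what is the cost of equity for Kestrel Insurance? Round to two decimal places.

7.84%

β = ρ × σ_i / σ_m = 0.564 × 34.10% / 20.93% = 0.9189
E(R) = 4.9% + 0.9189 × 3.2% = 7.84%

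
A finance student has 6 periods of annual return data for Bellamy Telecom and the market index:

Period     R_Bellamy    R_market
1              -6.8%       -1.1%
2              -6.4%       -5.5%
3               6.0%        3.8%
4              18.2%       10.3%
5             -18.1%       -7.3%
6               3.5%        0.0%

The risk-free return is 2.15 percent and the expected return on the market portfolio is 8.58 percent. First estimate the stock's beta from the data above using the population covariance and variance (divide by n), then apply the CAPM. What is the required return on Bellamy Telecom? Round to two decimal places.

Mean R_i = (-6.8 − 6.4 + 6.0 + 18.2 − 18.1 + 3.5) / 6 = -0.6000%
Mean R_m = (-1.1 − 5.5 + 3.8 + 10.3 − 7.3 + 0.0) / 6 = 0.0333%
Σ(R_i − R̄_i)(R_m − R̄_m) = 385.1900  ⇒  Cov = 385.1900 / 6 = 64.1983
Σ(R_m − R̄_m)² = 205.2733  ⇒  Var(R_m) = 205.2733 / 6 = 34.2122
β = Cov / Var(R_m) = 64.1983 / 34.2122 = 1.8765
MRP = 8.58% − 2.15% = 6.43%
E(R) = R_f + β × MRP = 2.15% + 1.8765 × 6.43% = 14.22%

14.22%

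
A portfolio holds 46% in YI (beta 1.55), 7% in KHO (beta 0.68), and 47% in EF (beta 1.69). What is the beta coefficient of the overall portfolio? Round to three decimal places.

1.555

β_P = Σ w_i β_i = 0.46×1.55 + 0.07×0.68 + 0.47×1.69 = 1.5549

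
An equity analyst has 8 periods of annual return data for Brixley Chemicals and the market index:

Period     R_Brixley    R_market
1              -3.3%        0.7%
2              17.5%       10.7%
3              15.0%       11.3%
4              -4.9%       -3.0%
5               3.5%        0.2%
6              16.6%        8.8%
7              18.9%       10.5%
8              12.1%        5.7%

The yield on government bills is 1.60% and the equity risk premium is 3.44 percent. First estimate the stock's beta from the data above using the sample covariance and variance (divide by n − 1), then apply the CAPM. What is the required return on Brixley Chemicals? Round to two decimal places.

7.23%

Mean R_i = (-3.3 + 17.5 + 15.0 − 4.9 + 3.5 + 16.6 + 18.9 + 12.1) / 8 = 9.4250%
Mean R_m = (0.7 + 10.7 + 11.3 − 3.0 + 0.2 + 8.8 + 10.5 + 5.7) / 8 = 5.6125%
Σ(R_i − R̄_i)(R_m − R̄_m) = 360.1575  ⇒  Cov = 360.1575 / 7 = 51.4511
Σ(R_m − R̄_m)² = 219.8888  ⇒  Var(R_m) = 219.8888 / 7 = 31.4127
β = Cov / Var(R_m) = 51.4511 / 31.4127 = 1.6379
E(R) = R_f + β × MRP = 1.60% + 1.6379 × 3.44% = 7.23%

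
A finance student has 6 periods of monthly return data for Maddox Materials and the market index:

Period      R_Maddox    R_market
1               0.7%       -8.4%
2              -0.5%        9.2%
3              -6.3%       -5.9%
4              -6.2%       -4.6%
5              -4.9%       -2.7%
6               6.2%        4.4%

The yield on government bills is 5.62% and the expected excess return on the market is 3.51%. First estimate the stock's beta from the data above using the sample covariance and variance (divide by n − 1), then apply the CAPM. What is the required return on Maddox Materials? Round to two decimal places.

6.87%

Mean R_i = (0.7 − 0.5 − 6.3 − 6.2 − 4.9 + 6.2) / 6 = -1.8333%
Mean R_m = (-8.4 + 9.2 − 5.9 − 4.6 − 2.7 + 4.4) / 6 = -1.3333%
Σ(R_i − R̄_i)(R_m − R̄_m) = 81.0533  ⇒  Cov = 81.0533 / 5 = 16.2107
Σ(R_m − R̄_m)² = 227.1533  ⇒  Var(R_m) = 227.1533 / 5 = 45.4307
β = Cov / Var(R_m) = 16.2107 / 45.4307 = 0.3568
E(R) = R_f + β × MRP = 5.62% + 0.3568 × 3.51% = 6.87%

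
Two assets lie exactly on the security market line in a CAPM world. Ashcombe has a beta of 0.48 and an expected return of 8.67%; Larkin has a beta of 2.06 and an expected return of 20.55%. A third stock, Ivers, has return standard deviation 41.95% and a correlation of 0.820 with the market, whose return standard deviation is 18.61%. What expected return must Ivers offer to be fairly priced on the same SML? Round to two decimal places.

MRP = (20.55% − 8.67%) / (2.06 − 0.48) = 7.5190%
R_f = 8.67% − 0.48 × 7.5190% = 5.0609%
β_Ivers = ρ·σ_i/σ_m = 0.820 × 41.95 / 18.61 = 1.8484
E(R_Ivers) = R_f + β × MRP = 5.0609% + 1.8484 × 7.5190% = 18.96%

18.96%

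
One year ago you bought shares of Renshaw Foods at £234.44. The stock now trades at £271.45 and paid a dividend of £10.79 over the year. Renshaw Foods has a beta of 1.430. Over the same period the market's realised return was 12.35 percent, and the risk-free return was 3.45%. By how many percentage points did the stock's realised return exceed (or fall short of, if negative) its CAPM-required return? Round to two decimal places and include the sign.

Realised HPR = (P1 + D1 − P0) / P0 = (271.45 + 10.79 − 234.44) / 234.44 = 47.80 / 234.44 = 20.3890%
MRP = 12.35% − 3.45% = 8.90%
CAPM required = R_f + β·MRP = 3.45% + 1.430 × 8.90% = 16.17700%
α = realised − required = 20.3890% − 16.17700% = +4.21%

+4.21%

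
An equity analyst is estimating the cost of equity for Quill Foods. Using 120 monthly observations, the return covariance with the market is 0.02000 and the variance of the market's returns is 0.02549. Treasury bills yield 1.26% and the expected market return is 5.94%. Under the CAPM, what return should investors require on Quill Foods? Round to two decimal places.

4.93%

β = Cov(R_i, R_m) / Var(R_m) = 0.02000 / 0.02549 = 0.7846
MRP = 5.94% − 1.26% = 4.68%
E(R) = R_f + β × MRP = 1.26% + 0.7846 × 4.68% = 4.93%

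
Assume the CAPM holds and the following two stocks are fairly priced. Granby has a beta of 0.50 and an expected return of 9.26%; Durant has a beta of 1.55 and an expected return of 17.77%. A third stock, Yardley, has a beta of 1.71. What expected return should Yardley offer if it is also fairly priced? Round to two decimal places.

MRP (SML slope) = (17.77% − 9.26%) / (1.55 − 0.50) = 8.51% / 1.05 = 8.1048%
R_f (intercept) = 9.26% − 0.50 × 8.1048% = 5.2076%
E(R_Yardley) = R_f + β × MRP = 5.2076% + 1.71 × 8.1048% = 19.07%

19.07%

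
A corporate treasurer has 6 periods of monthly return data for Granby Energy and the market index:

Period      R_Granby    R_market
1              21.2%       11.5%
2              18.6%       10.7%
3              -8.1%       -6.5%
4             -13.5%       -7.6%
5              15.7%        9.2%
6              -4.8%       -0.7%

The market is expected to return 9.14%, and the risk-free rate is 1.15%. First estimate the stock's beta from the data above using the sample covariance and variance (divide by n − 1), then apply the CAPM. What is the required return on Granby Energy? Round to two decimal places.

Mean R_i = (21.2 + 18.6 − 8.1 − 13.5 + 15.7 − 4.8) / 6 = 4.8500%
Mean R_m = (11.5 + 10.7 − 6.5 − 7.6 + 9.2 − 0.7) / 6 = 2.7667%
Σ(R_i − R̄_i)(R_m − R̄_m) = 665.3600  ⇒  Cov = 665.3600 / 5 = 133.0720
Σ(R_m − R̄_m)² = 385.9533  ⇒  Var(R_m) = 385.9533 / 5 = 77.1907
β = Cov / Var(R_m) = 133.0720 / 77.1907 = 1.7239
MRP = 9.14% − 1.15% = 7.99%
E(R) = R_f + β × MRP = 1.15% + 1.7239 × 7.99% = 14.92%

14.92%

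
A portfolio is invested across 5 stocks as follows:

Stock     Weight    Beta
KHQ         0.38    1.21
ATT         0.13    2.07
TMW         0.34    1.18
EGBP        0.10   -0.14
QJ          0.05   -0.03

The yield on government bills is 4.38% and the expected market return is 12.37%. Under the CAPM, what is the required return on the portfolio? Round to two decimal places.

β_P = Σ w_i β_i = 0.38×1.21 + 0.13×2.07 + 0.34×1.18 + 0.10×-0.14 + 0.05×-0.03 = 1.1146
MRP = 12.37% − 4.38% = 7.99%
E(R_P) = R_f + β_P × MRP = 4.38% + 1.1146 × 7.99% = 13.29%

13.29%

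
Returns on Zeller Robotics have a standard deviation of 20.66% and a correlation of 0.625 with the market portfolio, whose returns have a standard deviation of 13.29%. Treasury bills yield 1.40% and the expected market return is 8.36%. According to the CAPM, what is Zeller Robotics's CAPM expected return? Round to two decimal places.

8.16%

β = ρ × σ_i / σ_m = 0.625 × 20.66% / 13.29% = 0.9716
MRP = 8.36% − 1.40% = 6.96%
E(R) = 1.40% + 0.9716 × 6.96% = 8.16%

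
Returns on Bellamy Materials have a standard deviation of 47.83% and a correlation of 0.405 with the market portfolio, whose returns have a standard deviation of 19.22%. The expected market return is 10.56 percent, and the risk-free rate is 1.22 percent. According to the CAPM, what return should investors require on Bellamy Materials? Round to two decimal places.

β = ρ × σ_i / σ_m = 0.405 × 47.83% / 19.22% = 1.0079
MRP = 10.56% − 1.22% = 9.34%
E(R) = 1.22% + 1.0079 × 9.34% = 10.63%

10.63%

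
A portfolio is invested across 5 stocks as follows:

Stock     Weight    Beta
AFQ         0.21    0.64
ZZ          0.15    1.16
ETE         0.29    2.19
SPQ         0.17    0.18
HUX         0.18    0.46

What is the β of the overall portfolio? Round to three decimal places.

1.057

β_P = Σ w_i β_i = 0.21×0.64 + 0.15×1.16 + 0.29×2.19 + 0.17×0.18 + 0.18×0.46 = 1.0569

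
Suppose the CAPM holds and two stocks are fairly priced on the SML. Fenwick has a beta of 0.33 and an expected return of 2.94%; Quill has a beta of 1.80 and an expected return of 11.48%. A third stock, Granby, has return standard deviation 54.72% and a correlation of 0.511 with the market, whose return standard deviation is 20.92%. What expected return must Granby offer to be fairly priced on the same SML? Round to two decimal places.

MRP = (11.48% − 2.94%) / (1.80 − 0.33) = 5.8095%
R_f = 2.94% − 0.33 × 5.8095% = 1.0229%
β_Granby = ρ·σ_i/σ_m = 0.511 × 54.72 / 20.92 = 1.3366
E(R_Granby) = R_f + β × MRP = 1.0229% + 1.3366 × 5.8095% = 8.79%

8.79%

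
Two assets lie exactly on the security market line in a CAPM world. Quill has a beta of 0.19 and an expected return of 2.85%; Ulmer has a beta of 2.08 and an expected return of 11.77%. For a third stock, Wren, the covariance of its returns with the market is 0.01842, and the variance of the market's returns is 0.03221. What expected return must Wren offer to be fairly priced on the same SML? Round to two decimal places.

MRP = (11.77% − 2.85%) / (2.08 − 0.19) = 4.7196%
R_f = 2.85% − 0.19 × 4.7196% = 1.9533%
β_Wren = Cov / Var(R_m) = 0.01842 / 0.03221 = 0.5719
E(R_Wren) = R_f + β × MRP = 1.9533% + 0.5719 × 4.7196% = 4.65%

4.65%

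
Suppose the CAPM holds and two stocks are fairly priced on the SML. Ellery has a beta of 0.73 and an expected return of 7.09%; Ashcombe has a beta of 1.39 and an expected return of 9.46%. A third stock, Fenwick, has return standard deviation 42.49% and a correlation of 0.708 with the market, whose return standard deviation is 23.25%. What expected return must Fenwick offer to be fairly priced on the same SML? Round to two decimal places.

MRP = (9.46% − 7.09%) / (1.39 − 0.73) = 3.5909%
R_f = 7.09% − 0.73 × 3.5909% = 4.4686%
β_Fenwick = ρ·σ_i/σ_m = 0.708 × 42.49 / 23.25 = 1.2939
E(R_Fenwick) = R_f + β × MRP = 4.4686% + 1.2939 × 3.5909% = 9.11%

9.11%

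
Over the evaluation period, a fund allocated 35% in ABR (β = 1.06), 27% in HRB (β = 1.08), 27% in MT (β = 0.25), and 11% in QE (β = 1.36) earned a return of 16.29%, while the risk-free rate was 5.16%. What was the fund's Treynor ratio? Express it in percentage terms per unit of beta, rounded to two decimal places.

β_P = 0.35×1.06 + 0.27×1.08 + 0.27×0.25 + 0.11×1.36 = 0.8797
Treynor = (R_P − R_f) / β_P = (16.29% − 5.16%) / 0.8797 = 11.13% / 0.8797 = 12.65%

12.65%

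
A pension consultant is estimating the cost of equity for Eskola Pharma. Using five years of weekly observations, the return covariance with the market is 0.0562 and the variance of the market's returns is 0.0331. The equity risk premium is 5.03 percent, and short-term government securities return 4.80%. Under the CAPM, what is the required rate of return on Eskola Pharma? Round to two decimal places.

β = Cov(R_i, R_m) / Var(R_m) = 0.0562 / 0.0331 = 1.6979
E(R) = R_f + β × MRP = 4.80% + 1.6979 × 5.03% = 13.34%

13.34%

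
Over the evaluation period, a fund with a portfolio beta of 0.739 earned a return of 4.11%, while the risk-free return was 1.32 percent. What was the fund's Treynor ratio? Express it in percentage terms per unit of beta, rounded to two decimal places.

Treynor = (R_P − R_f) / β_P = (4.11% − 1.32%) / 0.7390 = 2.79% / 0.7390 = 3.78%

3.78%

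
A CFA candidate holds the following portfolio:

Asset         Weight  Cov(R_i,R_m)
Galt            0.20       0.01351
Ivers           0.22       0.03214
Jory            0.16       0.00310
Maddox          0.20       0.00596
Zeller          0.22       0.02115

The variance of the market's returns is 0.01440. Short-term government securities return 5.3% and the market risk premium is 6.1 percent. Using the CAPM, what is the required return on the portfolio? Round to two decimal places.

12.13%

β_Galt = 0.01351 / 0.01440 = 0.9382
β_Ivers = 0.03214 / 0.01440 = 2.2319
β_Jory = 0.00310 / 0.01440 = 0.2153
β_Maddox = 0.00596 / 0.01440 = 0.4139
β_Zeller = 0.02115 / 0.01440 = 1.4688
β_P = Σ w_i β_i = 0.20×0.9382 + 0.22×2.2319 + 0.16×0.2153 + 0.20×0.4139 + 0.22×1.4688 = 1.1190
E(R_P) = R_f + β_P × MRP = 5.3% + 1.1190 × 6.1% = 12.13%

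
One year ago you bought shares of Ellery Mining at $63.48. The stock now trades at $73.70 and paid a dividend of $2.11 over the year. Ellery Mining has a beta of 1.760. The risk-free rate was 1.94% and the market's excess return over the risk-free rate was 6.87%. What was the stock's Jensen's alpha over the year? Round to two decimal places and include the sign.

Realised HPR = (P1 + D1 − P0) / P0 = (73.70 + 2.11 − 63.48) / 63.48 = 12.33 / 63.48 = 19.4234%
CAPM required = R_f + β·MRP = 1.94% + 1.760 × 6.87% = 14.03120%
α = realised − required = 19.4234% − 14.03120% = +5.39%

+5.39%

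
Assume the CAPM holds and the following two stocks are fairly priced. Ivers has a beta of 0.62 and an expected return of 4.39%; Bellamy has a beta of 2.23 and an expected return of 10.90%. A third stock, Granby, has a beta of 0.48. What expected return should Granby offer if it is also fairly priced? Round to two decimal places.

MRP (SML slope) = (10.90% − 4.39%) / (2.23 − 0.62) = 6.51% / 1.61 = 4.0435%
R_f (intercept) = 4.39% − 0.62 × 4.0435% = 1.8830%
E(R_Granby) = R_f + β × MRP = 1.8830% + 0.48 × 4.0435% = 3.82%

3.82%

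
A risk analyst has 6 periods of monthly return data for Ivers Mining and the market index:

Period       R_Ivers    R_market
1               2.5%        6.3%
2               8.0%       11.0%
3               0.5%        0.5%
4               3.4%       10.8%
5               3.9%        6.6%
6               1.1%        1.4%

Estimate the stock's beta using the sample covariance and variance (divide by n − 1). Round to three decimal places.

0.497

Mean R_i = (2.5 + 8.0 + 0.5 + 3.4 + 3.9 + 1.1) / 6 = 3.2333%
Mean R_m = (6.3 + 11.0 + 0.5 + 10.8 + 6.6 + 1.4) / 6 = 6.1000%
Σ(R_i − R̄_i)(R_m − R̄_m) = 49.6600  ⇒  Cov = 49.6600 / 5 = 9.9320
Σ(R_m − R̄_m)² = 99.8400  ⇒  Var(R_m) = 99.8400 / 5 = 19.9680
β = Cov / Var(R_m) = 9.9320 / 19.9680 = 0.4974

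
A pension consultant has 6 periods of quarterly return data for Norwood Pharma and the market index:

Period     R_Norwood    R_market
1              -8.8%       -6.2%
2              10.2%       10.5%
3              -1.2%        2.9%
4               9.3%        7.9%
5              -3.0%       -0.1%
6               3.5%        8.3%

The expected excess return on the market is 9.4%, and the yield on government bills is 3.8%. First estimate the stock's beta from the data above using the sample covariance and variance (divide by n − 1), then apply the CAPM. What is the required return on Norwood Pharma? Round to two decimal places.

14.35%

Mean R_i = (-8.8 + 10.2 − 1.2 + 9.3 − 3.0 + 3.5) / 6 = 1.6667%
Mean R_m = (-6.2 + 10.5 + 2.9 + 7.9 − 0.1 + 8.3) / 6 = 3.8833%
Σ(R_i − R̄_i)(R_m − R̄_m) = 222.1667  ⇒  Cov = 222.1667 / 5 = 44.4333
Σ(R_m − R̄_m)² = 197.9283  ⇒  Var(R_m) = 197.9283 / 5 = 39.5857
β = Cov / Var(R_m) = 44.4333 / 39.5857 = 1.1225
E(R) = R_f + β × MRP = 3.8% + 1.1225 × 9.4% = 14.35%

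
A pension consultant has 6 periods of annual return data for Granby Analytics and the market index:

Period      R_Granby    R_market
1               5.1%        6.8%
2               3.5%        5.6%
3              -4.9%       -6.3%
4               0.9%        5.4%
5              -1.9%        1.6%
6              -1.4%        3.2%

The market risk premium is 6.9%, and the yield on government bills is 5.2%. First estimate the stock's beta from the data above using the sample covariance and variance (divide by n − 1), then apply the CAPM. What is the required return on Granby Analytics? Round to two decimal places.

Mean R_i = (5.1 + 3.5 − 4.9 + 0.9 − 1.9 − 1.4) / 6 = 0.2167%
Mean R_m = (6.8 + 5.6 − 6.3 + 5.4 + 1.6 + 3.2) / 6 = 2.7167%
Σ(R_i − R̄_i)(R_m − R̄_m) = 78.9583  ⇒  Cov = 78.9583 / 5 = 15.7917
Σ(R_m − R̄_m)² = 114.9683  ⇒  Var(R_m) = 114.9683 / 5 = 22.9937
β = Cov / Var(R_m) = 15.7917 / 22.9937 = 0.6868
E(R) = R_f + β × MRP = 5.2% + 0.6868 × 6.9% = 9.94%

9.94%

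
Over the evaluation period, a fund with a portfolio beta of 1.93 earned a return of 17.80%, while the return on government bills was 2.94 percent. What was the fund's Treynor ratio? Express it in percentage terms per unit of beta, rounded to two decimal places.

7.70%

Treynor = (R_P − R_f) / β_P = (17.80% − 2.94%) / 1.9300 = 14.86% / 1.9300 = 7.70%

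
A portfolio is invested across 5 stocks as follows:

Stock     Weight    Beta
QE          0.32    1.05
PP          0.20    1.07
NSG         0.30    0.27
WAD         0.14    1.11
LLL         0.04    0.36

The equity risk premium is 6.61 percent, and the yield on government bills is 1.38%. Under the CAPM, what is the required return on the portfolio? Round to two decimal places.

6.67%

β_P = Σ w_i β_i = 0.32×1.05 + 0.20×1.07 + 0.30×0.27 + 0.14×1.11 + 0.04×0.36 = 0.8008
E(R_P) = R_f + β_P × MRP = 1.38% + 0.8008 × 6.61% = 6.67%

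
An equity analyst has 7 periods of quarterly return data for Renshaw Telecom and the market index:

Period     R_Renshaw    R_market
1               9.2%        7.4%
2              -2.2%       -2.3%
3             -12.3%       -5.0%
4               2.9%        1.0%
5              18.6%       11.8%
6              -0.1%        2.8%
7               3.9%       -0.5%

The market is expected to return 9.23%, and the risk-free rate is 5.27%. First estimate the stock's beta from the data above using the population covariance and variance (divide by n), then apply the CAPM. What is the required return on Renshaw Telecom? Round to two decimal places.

Mean R_i = (9.2 − 2.2 − 12.3 + 2.9 + 18.6 − 0.1 + 3.9) / 7 = 2.8571%
Mean R_m = (7.4 − 2.3 − 5.0 + 1.0 + 11.8 + 2.8 − 0.5) / 7 = 2.1714%
Σ(R_i − R̄_i)(R_m − R̄_m) = 311.3614  ⇒  Cov = 311.3614 / 7 = 44.4802
Σ(R_m − R̄_m)² = 200.3743  ⇒  Var(R_m) = 200.3743 / 7 = 28.6249
β = Cov / Var(R_m) = 44.4802 / 28.6249 = 1.5539
MRP = 9.23% − 5.27% = 3.96%
E(R) = R_f + β × MRP = 5.27% + 1.5539 × 3.96% = 11.42%

11.42%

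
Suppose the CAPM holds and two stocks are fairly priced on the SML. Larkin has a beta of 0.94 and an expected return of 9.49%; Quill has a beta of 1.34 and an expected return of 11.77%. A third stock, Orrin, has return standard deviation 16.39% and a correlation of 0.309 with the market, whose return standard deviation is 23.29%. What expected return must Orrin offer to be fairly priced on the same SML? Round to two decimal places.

5.37%

MRP = (11.77% − 9.49%) / (1.34 − 0.94) = 5.7000%
R_f = 9.49% − 0.94 × 5.7000% = 4.1320%
β_Orrin = ρ·σ_i/σ_m = 0.309 × 16.39 / 23.29 = 0.2175
E(R_Orrin) = R_f + β × MRP = 4.1320% + 0.2175 × 5.7000% = 5.37%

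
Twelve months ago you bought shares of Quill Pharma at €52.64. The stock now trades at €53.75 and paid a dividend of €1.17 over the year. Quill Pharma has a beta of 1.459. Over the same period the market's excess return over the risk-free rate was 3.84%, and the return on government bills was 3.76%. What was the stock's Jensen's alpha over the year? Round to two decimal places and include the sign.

-5.03%

Realised HPR = (P1 + D1 − P0) / P0 = (53.75 + 1.17 − 52.64) / 52.64 = 2.28 / 52.64 = 4.3313%
CAPM required = R_f + β·MRP = 3.76% + 1.459 × 3.84% = 9.36256%
α = realised − required = 4.3313% − 9.36256% = -5.03%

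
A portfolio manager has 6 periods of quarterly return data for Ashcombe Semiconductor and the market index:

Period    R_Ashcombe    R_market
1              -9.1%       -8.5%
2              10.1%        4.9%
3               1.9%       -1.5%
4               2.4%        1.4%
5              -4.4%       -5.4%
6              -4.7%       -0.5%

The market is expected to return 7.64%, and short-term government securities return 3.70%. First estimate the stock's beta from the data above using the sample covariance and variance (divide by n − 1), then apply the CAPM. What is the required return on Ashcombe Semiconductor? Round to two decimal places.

Mean R_i = (-9.1 + 10.1 + 1.9 + 2.4 − 4.4 − 4.7) / 6 = -0.6333%
Mean R_m = (-8.5 + 4.9 − 1.5 + 1.4 − 5.4 − 0.5) / 6 = -1.6000%
Σ(R_i − R̄_i)(R_m − R̄_m) = 147.3800  ⇒  Cov = 147.3800 / 5 = 29.4760
Σ(R_m − R̄_m)² = 114.5200  ⇒  Var(R_m) = 114.5200 / 5 = 22.9040
β = Cov / Var(R_m) = 29.4760 / 22.9040 = 1.2869
MRP = 7.64% − 3.70% = 3.94%
E(R) = R_f + β × MRP = 3.70% + 1.2869 × 3.94% = 8.77%

8.77%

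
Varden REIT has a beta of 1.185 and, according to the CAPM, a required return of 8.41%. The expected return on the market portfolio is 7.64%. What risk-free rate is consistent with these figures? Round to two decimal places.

E(R) = R_f + β(E(R_m) − R_f) = R_f(1 − β) + β·E(R_m)
8.41% = R_f × (1 − 1.185) + 1.185 × 7.64%
8.41% = R_f × -0.185 + 9.05340%
R_f = (8.41% − 9.05340%) / -0.185 = 3.48%

3.48%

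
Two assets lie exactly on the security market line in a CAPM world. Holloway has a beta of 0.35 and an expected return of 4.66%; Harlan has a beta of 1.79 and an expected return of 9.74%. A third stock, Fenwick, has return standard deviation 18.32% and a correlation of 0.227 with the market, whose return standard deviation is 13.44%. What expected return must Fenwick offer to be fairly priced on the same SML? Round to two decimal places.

MRP = (9.74% − 4.66%) / (1.79 − 0.35) = 3.5278%
R_f = 4.66% − 0.35 × 3.5278% = 3.4253%
β_Fenwick = ρ·σ_i/σ_m = 0.227 × 18.32 / 13.44 = 0.3094
E(R_Fenwick) = R_f + β × MRP = 3.4253% + 0.3094 × 3.5278% = 4.52%

4.52%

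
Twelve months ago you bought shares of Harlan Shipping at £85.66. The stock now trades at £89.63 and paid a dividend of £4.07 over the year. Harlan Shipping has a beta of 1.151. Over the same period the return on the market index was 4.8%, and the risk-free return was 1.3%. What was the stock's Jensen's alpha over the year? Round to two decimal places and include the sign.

+4.06%

Realised HPR = (P1 + D1 − P0) / P0 = (89.63 + 4.07 − 85.66) / 85.66 = 8.04 / 85.66 = 9.3859%
MRP = 4.8% − 1.3% = 3.50%
CAPM required = R_f + β·MRP = 1.3% + 1.151 × 3.5% = 5.3285%
α = realised − required = 9.3859% − 5.3285% = +4.06%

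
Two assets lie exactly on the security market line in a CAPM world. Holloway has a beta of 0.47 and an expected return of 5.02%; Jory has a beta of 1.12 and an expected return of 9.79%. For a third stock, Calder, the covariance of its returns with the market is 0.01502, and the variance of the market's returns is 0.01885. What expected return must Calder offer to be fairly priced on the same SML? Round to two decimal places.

MRP = (9.79% − 5.02%) / (1.12 − 0.47) = 7.3385%
R_f = 5.02% − 0.47 × 7.3385% = 1.5709%
β_Calder = Cov / Var(R_m) = 0.01502 / 0.01885 = 0.7968
E(R_Calder) = R_f + β × MRP = 1.5709% + 0.7968 × 7.3385% = 7.42%

7.42%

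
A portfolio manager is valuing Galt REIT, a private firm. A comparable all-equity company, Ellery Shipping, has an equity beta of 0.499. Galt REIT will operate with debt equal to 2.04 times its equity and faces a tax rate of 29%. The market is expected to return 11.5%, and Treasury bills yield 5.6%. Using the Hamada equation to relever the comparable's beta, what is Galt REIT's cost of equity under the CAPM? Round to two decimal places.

β_L = β_U × [1 + (1 − t)(D/E)] = 0.499 × [1 + (1 − 0.29) × 2.04]
    = 0.499 × [1 + 0.71 × 2.04] = 0.499 × 2.4484 = 1.2218
MRP = 11.5% − 5.6% = 5.90%
E(R) = R_f + β_L × MRP = 5.6% + 1.2218 × 5.9% = 12.81%

12.81%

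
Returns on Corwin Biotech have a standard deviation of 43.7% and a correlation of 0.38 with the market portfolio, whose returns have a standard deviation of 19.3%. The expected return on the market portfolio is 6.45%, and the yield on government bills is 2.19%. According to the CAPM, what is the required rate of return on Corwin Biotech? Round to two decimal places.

5.86%

β = ρ × σ_i / σ_m = 0.38 × 43.7% / 19.3% = 0.8604
MRP = 6.45% − 2.19% = 4.26%
E(R) = 2.19% + 0.8604 × 4.26% = 5.86%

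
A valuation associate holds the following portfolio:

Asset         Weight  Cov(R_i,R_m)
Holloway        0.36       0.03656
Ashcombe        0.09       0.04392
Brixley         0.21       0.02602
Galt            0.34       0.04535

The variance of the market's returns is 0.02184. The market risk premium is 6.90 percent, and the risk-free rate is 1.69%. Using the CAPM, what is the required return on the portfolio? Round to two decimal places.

13.69%

β_Holloway = 0.03656 / 0.02184 = 1.6740
β_Ashcombe = 0.04392 / 0.02184 = 2.0110
β_Brixley = 0.02602 / 0.02184 = 1.1914
β_Galt = 0.04535 / 0.02184 = 2.0765
β_P = Σ w_i β_i = 0.36×1.6740 + 0.09×2.0110 + 0.21×1.1914 + 0.34×2.0765 = 1.7398
E(R_P) = R_f + β_P × MRP = 1.69% + 1.7398 × 6.90% = 13.69%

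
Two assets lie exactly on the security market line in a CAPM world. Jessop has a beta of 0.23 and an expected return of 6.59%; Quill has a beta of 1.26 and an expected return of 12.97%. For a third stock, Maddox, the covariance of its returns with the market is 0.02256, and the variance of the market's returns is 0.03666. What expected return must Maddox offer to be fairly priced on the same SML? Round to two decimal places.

MRP = (12.97% − 6.59%) / (1.26 − 0.23) = 6.1942%
R_f = 6.59% − 0.23 × 6.1942% = 5.1653%
β_Maddox = Cov / Var(R_m) = 0.02256 / 0.03666 = 0.6154
E(R_Maddox) = R_f + β × MRP = 5.1653% + 0.6154 × 6.1942% = 8.98%

8.98%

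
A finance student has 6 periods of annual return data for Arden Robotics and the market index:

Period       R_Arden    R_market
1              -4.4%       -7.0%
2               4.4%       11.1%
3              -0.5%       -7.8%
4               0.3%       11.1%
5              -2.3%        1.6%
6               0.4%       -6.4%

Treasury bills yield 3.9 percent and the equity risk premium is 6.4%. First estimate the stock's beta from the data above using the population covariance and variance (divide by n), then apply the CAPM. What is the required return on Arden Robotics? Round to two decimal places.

Mean R_i = (-4.4 + 4.4 − 0.5 + 0.3 − 2.3 + 0.4) / 6 = -0.3500%
Mean R_m = (-7.0 + 11.1 − 7.8 + 11.1 + 1.6 − 6.4) / 6 = 0.4333%
Σ(R_i − R̄_i)(R_m − R̄_m) = 81.5400  ⇒  Cov = 81.5400 / 6 = 13.5900
Σ(R_m − R̄_m)² = 398.6533  ⇒  Var(R_m) = 398.6533 / 6 = 66.4422
β = Cov / Var(R_m) = 13.5900 / 66.4422 = 0.2045
E(R) = R_f + β × MRP = 3.9% + 0.2045 × 6.4% = 5.21%

5.21%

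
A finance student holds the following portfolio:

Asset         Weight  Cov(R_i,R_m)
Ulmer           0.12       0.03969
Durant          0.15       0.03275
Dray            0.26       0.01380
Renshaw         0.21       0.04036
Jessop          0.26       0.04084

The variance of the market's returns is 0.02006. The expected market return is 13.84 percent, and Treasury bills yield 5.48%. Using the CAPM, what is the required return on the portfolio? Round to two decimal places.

18.96%

β_Ulmer = 0.03969 / 0.02006 = 1.9786
β_Durant = 0.03275 / 0.02006 = 1.6326
β_Dray = 0.01380 / 0.02006 = 0.6879
β_Renshaw = 0.04036 / 0.02006 = 2.0120
β_Jessop = 0.04084 / 0.02006 = 2.0359
β_P = Σ w_i β_i = 0.12×1.9786 + 0.15×1.6326 + 0.26×0.6879 + 0.21×2.0120 + 0.26×2.0359 = 1.6130
MRP = 13.84% − 5.48% = 8.36%
E(R_P) = R_f + β_P × MRP = 5.48% + 1.6130 × 8.36% = 18.96%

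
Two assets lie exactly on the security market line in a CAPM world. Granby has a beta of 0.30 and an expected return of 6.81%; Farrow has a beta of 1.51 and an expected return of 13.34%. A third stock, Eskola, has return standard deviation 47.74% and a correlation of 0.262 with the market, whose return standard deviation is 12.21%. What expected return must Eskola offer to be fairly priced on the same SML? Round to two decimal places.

10.72%

MRP = (13.34% − 6.81%) / (1.51 − 0.30) = 5.3967%
R_f = 6.81% − 0.30 × 5.3967% = 5.1910%
β_Eskola = ρ·σ_i/σ_m = 0.262 × 47.74 / 12.21 = 1.0244
E(R_Eskola) = R_f + β × MRP = 5.1910% + 1.0244 × 5.3967% = 10.72%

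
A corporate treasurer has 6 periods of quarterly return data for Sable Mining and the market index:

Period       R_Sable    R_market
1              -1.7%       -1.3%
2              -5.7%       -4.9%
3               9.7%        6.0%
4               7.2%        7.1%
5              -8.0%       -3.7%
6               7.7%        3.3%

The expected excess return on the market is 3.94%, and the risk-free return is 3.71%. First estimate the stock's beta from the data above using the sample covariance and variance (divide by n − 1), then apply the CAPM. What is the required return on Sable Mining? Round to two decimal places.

Mean R_i = (-1.7 − 5.7 + 9.7 + 7.2 − 8.0 + 7.7) / 6 = 1.5333%
Mean R_m = (-1.3 − 4.9 + 6.0 + 7.1 − 3.7 + 3.3) / 6 = 1.0833%
Σ(R_i − R̄_i)(R_m − R̄_m) = 184.5033  ⇒  Cov = 184.5033 / 5 = 36.9007
Σ(R_m − R̄_m)² = 129.6483  ⇒  Var(R_m) = 129.6483 / 5 = 25.9297
β = Cov / Var(R_m) = 36.9007 / 25.9297 = 1.4231
E(R) = R_f + β × MRP = 3.71% + 1.4231 × 3.94% = 9.32%

9.32%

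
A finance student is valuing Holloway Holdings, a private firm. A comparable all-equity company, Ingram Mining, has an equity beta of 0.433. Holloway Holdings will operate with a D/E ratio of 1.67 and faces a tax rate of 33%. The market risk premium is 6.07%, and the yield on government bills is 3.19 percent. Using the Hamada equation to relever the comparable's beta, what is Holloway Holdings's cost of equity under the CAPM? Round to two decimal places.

8.76%

β_L = β_U × [1 + (1 − t)(D/E)] = 0.433 × [1 + (1 − 0.33) × 1.67]
    = 0.433 × [1 + 0.67 × 1.67] = 0.433 × 2.1189 = 0.9175
E(R) = R_f + β_L × MRP = 3.19% + 0.9175 × 6.07% = 8.76%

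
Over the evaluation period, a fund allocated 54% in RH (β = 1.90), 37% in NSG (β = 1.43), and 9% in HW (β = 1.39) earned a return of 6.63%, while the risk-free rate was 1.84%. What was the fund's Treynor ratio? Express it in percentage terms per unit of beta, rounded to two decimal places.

β_P = 0.54×1.90 + 0.37×1.43 + 0.09×1.39 = 1.6802
Treynor = (R_P − R_f) / β_P = (6.63% − 1.84%) / 1.6802 = 4.79% / 1.6802 = 2.85%

2.85%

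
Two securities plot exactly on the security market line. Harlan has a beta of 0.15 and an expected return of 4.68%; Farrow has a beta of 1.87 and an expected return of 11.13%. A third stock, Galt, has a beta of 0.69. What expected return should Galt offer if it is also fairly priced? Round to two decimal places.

MRP (SML slope) = (11.13% − 4.68%) / (1.87 − 0.15) = 6.45% / 1.72 = 3.7500%
R_f (intercept) = 4.68% − 0.15 × 3.7500% = 4.1175%
E(R_Galt) = R_f + β × MRP = 4.1175% + 0.69 × 3.7500% = 6.71%

6.71%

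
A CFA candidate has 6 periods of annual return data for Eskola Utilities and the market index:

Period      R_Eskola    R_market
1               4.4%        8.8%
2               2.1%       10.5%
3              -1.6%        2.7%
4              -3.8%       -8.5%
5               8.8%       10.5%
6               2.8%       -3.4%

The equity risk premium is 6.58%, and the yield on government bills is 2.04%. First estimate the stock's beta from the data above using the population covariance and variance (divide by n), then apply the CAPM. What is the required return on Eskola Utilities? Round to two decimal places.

Mean R_i = (4.4 + 2.1 − 1.6 − 3.8 + 8.8 + 2.8) / 6 = 2.1167%
Mean R_m = (8.8 + 10.5 + 2.7 − 8.5 + 10.5 − 3.4) / 6 = 3.4333%
Σ(R_i − R̄_i)(R_m − R̄_m) = 128.0267  ⇒  Cov = 128.0267 / 6 = 21.3378
Σ(R_m − R̄_m)² = 318.3133  ⇒  Var(R_m) = 318.3133 / 6 = 53.0522
β = Cov / Var(R_m) = 21.3378 / 53.0522 = 0.4022
E(R) = R_f + β × MRP = 2.04% + 0.4022 × 6.58% = 4.69%

4.69%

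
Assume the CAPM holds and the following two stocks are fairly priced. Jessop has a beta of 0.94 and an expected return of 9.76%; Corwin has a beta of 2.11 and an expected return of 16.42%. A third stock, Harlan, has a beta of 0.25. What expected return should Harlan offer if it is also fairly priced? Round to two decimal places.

5.83%

MRP (SML slope) = (16.42% − 9.76%) / (2.11 − 0.94) = 6.66% / 1.17 = 5.6923%
R_f (intercept) = 9.76% − 0.94 × 5.6923% = 4.4092%
E(R_Harlan) = R_f + β × MRP = 4.4092% + 0.25 × 5.6923% = 5.83%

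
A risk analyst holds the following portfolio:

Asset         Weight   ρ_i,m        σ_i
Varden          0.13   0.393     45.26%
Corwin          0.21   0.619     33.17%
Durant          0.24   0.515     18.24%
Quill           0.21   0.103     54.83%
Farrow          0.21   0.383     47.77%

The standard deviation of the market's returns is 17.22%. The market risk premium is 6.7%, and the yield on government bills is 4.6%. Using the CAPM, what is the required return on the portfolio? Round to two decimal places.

10.01%

β_Varden = 0.393 × 45.26% / 17.22% = 1.0329
β_Corwin = 0.619 × 33.17% / 17.22% = 1.1923
β_Durant = 0.515 × 18.24% / 17.22% = 0.5455
β_Quill = 0.103 × 54.83% / 17.22% = 0.3280
β_Farrow = 0.383 × 47.77% / 17.22% = 1.0625
β_P = Σ w_i β_i = 0.13×1.0329 + 0.21×1.1923 + 0.24×0.5455 + 0.21×0.3280 + 0.21×1.0625 = 0.8076
E(R_P) = R_f + β_P × MRP = 4.6% + 0.8076 × 6.7% = 10.01%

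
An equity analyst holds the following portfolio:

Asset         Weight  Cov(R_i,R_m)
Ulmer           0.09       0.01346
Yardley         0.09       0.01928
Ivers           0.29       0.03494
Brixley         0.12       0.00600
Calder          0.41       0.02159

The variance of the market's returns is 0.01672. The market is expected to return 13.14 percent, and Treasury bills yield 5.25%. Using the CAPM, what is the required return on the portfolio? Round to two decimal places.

15.94%

β_Ulmer = 0.01346 / 0.01672 = 0.8050
β_Yardley = 0.01928 / 0.01672 = 1.1531
β_Ivers = 0.03494 / 0.01672 = 2.0897
β_Brixley = 0.00600 / 0.01672 = 0.3589
β_Calder = 0.02159 / 0.01672 = 1.2913
β_P = Σ w_i β_i = 0.09×0.8050 + 0.09×1.1531 + 0.29×2.0897 + 0.12×0.3589 + 0.41×1.2913 = 1.3547
MRP = 13.14% − 5.25% = 7.89%
E(R_P) = R_f + β_P × MRP = 5.25% + 1.3547 × 7.89% = 15.94%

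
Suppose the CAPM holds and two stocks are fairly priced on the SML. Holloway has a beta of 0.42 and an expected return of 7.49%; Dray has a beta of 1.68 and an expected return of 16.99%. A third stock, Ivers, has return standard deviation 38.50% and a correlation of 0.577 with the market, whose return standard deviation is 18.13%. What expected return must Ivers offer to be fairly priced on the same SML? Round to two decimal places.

MRP = (16.99% − 7.49%) / (1.68 − 0.42) = 7.5397%
R_f = 7.49% − 0.42 × 7.5397% = 4.3233%
β_Ivers = ρ·σ_i/σ_m = 0.577 × 38.50 / 18.13 = 1.2253
E(R_Ivers) = R_f + β × MRP = 4.3233% + 1.2253 × 7.5397% = 13.56%

13.56%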